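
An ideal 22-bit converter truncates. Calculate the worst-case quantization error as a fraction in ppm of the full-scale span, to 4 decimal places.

Truncating → worst-case error = 1 LSB = V_FS/2^22, so 1e+06/4194304 = 0.238419 ppm of full scale.

0.2384 ppm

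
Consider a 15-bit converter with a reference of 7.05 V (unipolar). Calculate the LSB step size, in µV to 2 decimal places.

215.15 µV

Full-scale span = 7.05 V.
LSB = 7.05 / 2^15 = 7.05 / 32768 = 0.000215149 V = 215.15 µV.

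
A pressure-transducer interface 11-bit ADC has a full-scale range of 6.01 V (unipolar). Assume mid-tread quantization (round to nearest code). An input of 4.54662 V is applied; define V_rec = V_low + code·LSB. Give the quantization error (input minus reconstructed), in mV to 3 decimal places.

Step size: 6.01 V ÷ 2^11 = 2.935 mV.
(4.54662 − 0)/0.00293457 = 1549.3307; round gives code 1549.
Code 1549 maps back to 0 + 1549×0.00293457 V = 4.5456494 V.
Error = 4.54662 − 4.5456494 = 0.000970586 V = 0.971 mV.

0.971 mV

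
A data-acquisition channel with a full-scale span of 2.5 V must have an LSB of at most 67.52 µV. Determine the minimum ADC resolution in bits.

16 bits

Number of steps required ≥ 2.5 V / 67.52 µV = 37026.07.
Need 2^N ≥ 37026.07; 2^15 = 32768, 2^16 = 65536.
Minimum N = 16.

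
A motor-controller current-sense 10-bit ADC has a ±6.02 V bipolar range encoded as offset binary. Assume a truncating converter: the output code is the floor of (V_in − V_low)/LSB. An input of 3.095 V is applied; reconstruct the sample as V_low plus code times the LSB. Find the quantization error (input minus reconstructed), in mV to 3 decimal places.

2.695 mV

One LSB is 12.04 V / 1024 = 11.758 mV.
(3.095 − (−6.02))/0.0117578 = 775.2292; ⌊·⌋ gives code 775.
Code 775 maps back to (−6.02) + 775×0.0117578 V = 3.0923047 V.
Difference: 0.00269531 V → 2.695 mV.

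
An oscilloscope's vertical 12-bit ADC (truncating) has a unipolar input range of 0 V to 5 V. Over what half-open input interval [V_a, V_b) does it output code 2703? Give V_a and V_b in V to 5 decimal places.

LSB = 5/2^12 = 1.221 mV.
V_a = V_low + 2703·LSB = 3.29956 V; V_b = V_low + 2704·LSB = 3.30078 V.

[3.29956 V, 3.30078 V)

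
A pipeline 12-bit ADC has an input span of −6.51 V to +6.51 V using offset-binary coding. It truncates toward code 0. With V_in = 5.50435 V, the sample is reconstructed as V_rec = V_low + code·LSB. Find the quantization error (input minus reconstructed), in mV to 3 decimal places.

2.001 mV

LSB = 13.02/2^12 = 3.179 mV.
Scaled input = 3779.6296 LSBs, so code = 3779.
V_rec = (−6.51) + 3779·0.00317871 = 5.5023486 V.
Difference: 0.00200137 V → 2.001 mV.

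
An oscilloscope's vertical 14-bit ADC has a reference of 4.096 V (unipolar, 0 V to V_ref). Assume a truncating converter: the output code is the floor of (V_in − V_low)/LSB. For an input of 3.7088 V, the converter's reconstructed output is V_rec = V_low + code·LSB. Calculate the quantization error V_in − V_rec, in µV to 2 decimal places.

Step size: 4.096 V ÷ 2^14 = 250.00 µV.
(3.7088 − 0)/0.00025 = 14835.2000; ⌊·⌋ gives code 14835.
V_rec = 0 + 14835·0.00025 = 3.70875 V.
Error = 3.7088 − 3.70875 = 5e-05 V = 50.00 µV.

50.00 µV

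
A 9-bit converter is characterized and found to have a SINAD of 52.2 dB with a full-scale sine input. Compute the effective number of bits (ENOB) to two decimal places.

ENOB = (SINAD − 1.76) / 6.02 = (52.2 − 1.76)/6.02 = 8.379.

8.38 bits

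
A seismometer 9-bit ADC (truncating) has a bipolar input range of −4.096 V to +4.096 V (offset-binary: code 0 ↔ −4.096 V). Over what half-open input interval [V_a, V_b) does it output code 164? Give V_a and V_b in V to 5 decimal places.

[-1.47200 V, -1.45600 V)

LSB = 8.192/2^9 = 16.000 mV.
V_a = V_low + 164·LSB = -1.472 V; V_b = V_low + 165·LSB = -1.456 V.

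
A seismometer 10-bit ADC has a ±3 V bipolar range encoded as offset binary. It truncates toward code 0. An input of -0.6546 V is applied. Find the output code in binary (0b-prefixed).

code 0b110010000 (decimal 400)

Full-scale span = 6 V; LSB = 6/2^10 = 5.859 mV.
(V_in − V_low)/LSB = (-0.6546 − (−3)) / 0.00585938 = 400.282.
⌊·⌋(400.282) = 400.
In binary (0b-prefixed): 0b110010000.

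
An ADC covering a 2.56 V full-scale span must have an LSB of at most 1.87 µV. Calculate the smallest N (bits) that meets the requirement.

21 bits

Number of steps required ≥ 2.56 V / 1.87 µV = 1368983.96.
Need 2^N ≥ 1368983.96; 2^20 = 1048576, 2^21 = 2097152.
Minimum N = 21.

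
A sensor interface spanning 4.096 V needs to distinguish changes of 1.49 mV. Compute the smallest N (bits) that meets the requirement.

Number of steps required ≥ 4.096 V / 1.49 mV = 2748.99.
Need 2^N ≥ 2748.99; 2^11 = 2048, 2^12 = 4096.
Minimum N = 12.

12 bits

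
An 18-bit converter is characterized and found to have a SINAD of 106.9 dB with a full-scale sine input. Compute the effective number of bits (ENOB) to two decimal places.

17.47 bits

ENOB = (SINAD − 1.76) / 6.02 = (106.9 − 1.76)/6.02 = 17.465.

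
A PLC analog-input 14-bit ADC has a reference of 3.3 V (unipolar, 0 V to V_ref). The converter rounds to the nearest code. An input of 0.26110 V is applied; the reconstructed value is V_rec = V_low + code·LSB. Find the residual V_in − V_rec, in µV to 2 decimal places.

64.84 µV

LSB = 3.3/2^14 = 201.42 µV.
(0.26110 − 0)/0.000201416 = 1296.3219; round gives code 1296.
V_rec = 0 + 1296·0.000201416 = 0.26103516 V.
Difference: 6.48438e-05 V → 64.84 µV.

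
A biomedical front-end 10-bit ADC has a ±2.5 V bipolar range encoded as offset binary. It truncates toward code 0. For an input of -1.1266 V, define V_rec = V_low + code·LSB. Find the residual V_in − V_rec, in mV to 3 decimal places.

LSB = 5/2^10 = 4.883 mV.
Scaled input = 281.2723 LSBs, so code = 281.
Code 281 maps back to (−2.5) + 281×0.00488281 V = -1.1279297 V.
V_in − V_rec = 0.00132969 V = 1.330 mV.

1.330 mV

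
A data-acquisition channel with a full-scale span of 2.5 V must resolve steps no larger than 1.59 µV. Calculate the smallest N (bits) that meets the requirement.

Number of steps required ≥ 2.5 V / 1.59 µV = 1572327.04.
Need 2^N ≥ 1572327.04; 2^20 = 1048576, 2^21 = 2097152.
Minimum N = 21.

21 bits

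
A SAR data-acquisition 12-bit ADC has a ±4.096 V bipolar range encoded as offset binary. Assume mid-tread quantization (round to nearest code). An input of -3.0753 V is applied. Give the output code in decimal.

code 510

Full-scale span = 8.192 V; LSB = 8.192/2^12 = 2.000 mV.
(-3.0753 − (−4.096)) / 0.002 = 510.350 LSBs.
Round → code 510.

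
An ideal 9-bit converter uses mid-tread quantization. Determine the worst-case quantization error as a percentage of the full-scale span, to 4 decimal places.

Rounding → worst-case error = ½ LSB = V_FS/2^10, so 100/1024 = 0.0976562 % of full scale.

0.0977 %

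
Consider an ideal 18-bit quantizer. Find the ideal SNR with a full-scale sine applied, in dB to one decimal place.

110.1 dB

SNR ≈ 6.02·N + 1.76 dB = 6.02·18 + 1.76 = 110.12 dB.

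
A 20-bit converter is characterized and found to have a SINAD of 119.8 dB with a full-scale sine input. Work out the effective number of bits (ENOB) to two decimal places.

ENOB = (SINAD − 1.76) / 6.02 = (119.8 − 1.76)/6.02 = 19.608.

19.61 bits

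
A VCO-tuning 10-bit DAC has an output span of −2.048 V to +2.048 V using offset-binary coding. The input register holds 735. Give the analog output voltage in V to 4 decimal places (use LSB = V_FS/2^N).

0.8920 V

LSB = 4.096 V / 2^10 = 4.000 mV.
V_out = (−2.048) + 735 × 0.004 V = 0.892 V.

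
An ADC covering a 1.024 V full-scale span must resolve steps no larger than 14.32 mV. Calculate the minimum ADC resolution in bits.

7 bits

Number of steps required ≥ 1.024 V / 14.32 mV = 71.51.
Need 2^N ≥ 71.51; 2^6 = 64, 2^7 = 128.
Minimum N = 7.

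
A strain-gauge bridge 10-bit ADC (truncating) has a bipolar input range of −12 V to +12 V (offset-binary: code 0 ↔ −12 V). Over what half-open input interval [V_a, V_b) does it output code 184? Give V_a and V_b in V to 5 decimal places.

LSB = 24/2^10 = 23.438 mV.
V_a = V_low + 184·LSB = -7.6875 V; V_b = V_low + 185·LSB = -7.66406 V.

[-7.68750 V, -7.66406 V)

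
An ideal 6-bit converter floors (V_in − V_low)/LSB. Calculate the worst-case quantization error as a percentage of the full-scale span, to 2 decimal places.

1.56 %

Truncating → worst-case error = 1 LSB = V_FS/2^6, so 100/64 = 1.5625 % of full scale.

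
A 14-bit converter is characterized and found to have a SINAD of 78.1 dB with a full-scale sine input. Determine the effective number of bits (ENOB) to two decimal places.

ENOB = (SINAD − 1.76) / 6.02 = (78.1 − 1.76)/6.02 = 12.681.

12.68 bits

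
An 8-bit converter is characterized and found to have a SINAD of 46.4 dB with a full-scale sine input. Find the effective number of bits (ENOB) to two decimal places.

7.42 bits

ENOB = (SINAD − 1.76) / 6.02 = (46.4 − 1.76)/6.02 = 7.415.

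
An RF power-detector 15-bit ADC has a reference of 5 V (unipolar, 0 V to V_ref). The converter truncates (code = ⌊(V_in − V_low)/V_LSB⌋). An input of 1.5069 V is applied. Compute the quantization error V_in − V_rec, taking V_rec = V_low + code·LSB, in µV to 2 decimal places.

94.58 µV

One LSB is 5 V / 32768 = 152.59 µV.
Scaled input = 9875.6198 LSBs, so code = 9875.
Code 9875 maps back to 0 + 9875×0.000152588 V = 1.5068054 V.
Error = 1.5069 − 1.5068054 = 9.45801e-05 V = 94.58 µV.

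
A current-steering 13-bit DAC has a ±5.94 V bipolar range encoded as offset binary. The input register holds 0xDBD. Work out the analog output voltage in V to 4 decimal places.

-0.8397 V

LSB = 11.88 V / 2^13 = 1.450 mV.
Code 0xDBD = 3517 decimal.
V_out = (−5.94) + 3517 × 0.0014502 V = -0.839663 V.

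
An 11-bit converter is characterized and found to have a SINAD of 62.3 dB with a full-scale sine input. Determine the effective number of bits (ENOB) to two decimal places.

10.06 bits

ENOB = (SINAD − 1.76) / 6.02 = (62.3 − 1.76)/6.02 = 10.056.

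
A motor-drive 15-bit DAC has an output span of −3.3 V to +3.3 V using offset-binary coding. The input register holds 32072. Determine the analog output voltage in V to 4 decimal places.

LSB = 6.6 V / 2^15 = 201.42 µV.
V_out = (−3.3) + 32072 × 0.000201416 V = 3.15981 V.

3.1598 V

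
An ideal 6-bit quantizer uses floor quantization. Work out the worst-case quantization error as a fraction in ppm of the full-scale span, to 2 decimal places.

15625.00 ppm

Truncating → worst-case error = 1 LSB = V_FS/2^6, so 1e+06/64 = 15625 ppm of full scale.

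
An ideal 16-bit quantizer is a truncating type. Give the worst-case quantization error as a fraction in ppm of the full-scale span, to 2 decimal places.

Truncating → worst-case error = 1 LSB = V_FS/2^16, so 1e+06/65536 = 15.2588 ppm of full scale.

15.26 ppm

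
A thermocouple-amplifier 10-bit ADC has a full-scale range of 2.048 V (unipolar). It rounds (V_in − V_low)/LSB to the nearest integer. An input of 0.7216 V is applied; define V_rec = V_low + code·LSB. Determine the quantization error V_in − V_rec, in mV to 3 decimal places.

Step size: 2.048 V ÷ 2^10 = 2.000 mV.
(V_in − V_low)/LSB = (0.7216 − 0)/0.002 = 360.8000 → code 361 (round).
Reconstructed: 0.722 V.
V_in − V_rec = -0.0004 V = -0.400 mV.

-0.400 mV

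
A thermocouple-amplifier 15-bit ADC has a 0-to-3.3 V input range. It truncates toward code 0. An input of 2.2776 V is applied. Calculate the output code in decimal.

Full-scale span = 3.3 V; LSB = 3.3/2^15 = 100.71 µV.
Input sits at 22615.878 steps above V_low.
⌊·⌋(22615.878) = 22615.

code 22615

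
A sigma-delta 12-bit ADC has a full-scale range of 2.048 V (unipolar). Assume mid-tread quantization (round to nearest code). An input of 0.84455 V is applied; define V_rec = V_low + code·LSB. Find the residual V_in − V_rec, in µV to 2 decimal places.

50.00 µV

LSB = 2.048/2^12 = 0.500 mV.
(V_in − V_low)/LSB = (0.84455 − 0)/0.0005 = 1689.1000 → code 1689 (round).
Code 1689 maps back to 0 + 1689×0.0005 V = 0.8445 V.
Error = 0.84455 − 0.8445 = 5e-05 V = 50.00 µV.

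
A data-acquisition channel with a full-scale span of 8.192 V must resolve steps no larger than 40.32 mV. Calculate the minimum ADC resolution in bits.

Number of steps required ≥ 8.192 V / 40.32 mV = 203.17.
Need 2^N ≥ 203.17; 2^7 = 128, 2^8 = 256.
Minimum N = 8.

8 bits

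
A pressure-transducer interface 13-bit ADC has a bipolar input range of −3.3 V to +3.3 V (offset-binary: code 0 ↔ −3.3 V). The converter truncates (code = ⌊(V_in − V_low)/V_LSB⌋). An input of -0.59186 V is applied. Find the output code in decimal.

code 3361

Full-scale span = 6.6 V; LSB = 6.6/2^13 = 0.806 mV.
Input sits at 3361.376 steps above V_low.
⌊·⌋(3361.376) = 3361.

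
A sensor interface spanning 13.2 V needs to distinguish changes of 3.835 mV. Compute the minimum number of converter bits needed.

12 bits

Number of steps required ≥ 13.2 V / 3.835 mV = 3441.98.
Need 2^N ≥ 3441.98; 2^11 = 2048, 2^12 = 4096.
Minimum N = 12.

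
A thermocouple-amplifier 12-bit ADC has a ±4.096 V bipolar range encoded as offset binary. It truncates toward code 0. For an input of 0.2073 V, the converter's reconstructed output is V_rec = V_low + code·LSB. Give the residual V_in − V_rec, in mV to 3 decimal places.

LSB = 8.192/2^12 = 2.000 mV.
(0.2073 − (−4.096))/0.002 = 2151.6500; ⌊·⌋ gives code 2151.
Code 2151 maps back to (−4.096) + 2151×0.002 V = 0.206 V.
Error = 0.2073 − 0.206 = 0.0013 V = 1.300 mV.

1.300 mV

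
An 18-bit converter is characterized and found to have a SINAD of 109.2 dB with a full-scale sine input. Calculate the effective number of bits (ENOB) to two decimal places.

ENOB = (SINAD − 1.76) / 6.02 = (109.2 − 1.76)/6.02 = 17.847.

17.85 bits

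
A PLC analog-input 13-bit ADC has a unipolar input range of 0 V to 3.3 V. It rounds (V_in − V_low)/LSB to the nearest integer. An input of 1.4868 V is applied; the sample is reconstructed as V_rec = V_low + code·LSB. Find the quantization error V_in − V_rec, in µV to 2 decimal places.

-53.03 µV

One LSB is 3.3 V / 8192 = 402.83 µV.
(V_in − V_low)/LSB = (1.4868 − 0)/0.000402832 = 3690.8684 → code 3691 (round).
V_rec = 0 + 3691·0.000402832 = 1.486853 V.
Difference: -5.30273e-05 V → -53.03 µV.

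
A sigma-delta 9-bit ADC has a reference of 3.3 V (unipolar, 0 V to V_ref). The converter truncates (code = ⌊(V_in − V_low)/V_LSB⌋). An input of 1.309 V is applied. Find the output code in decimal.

code 203

With 512 levels over 3.3 V, one step is 6.445 mV.
(1.309 − 0) / 0.00644531 = 203.093 LSBs.
⌊·⌋(203.093) = 203.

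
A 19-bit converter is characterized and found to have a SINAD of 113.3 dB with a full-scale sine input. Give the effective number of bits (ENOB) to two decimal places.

18.53 bits

ENOB = (SINAD − 1.76) / 6.02 = (113.3 − 1.76)/6.02 = 18.528.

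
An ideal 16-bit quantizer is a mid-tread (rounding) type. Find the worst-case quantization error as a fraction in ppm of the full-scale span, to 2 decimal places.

Rounding → worst-case error = ½ LSB = V_FS/2^17, so 1e+06/131072 = 7.62939 ppm of full scale.

7.63 ppm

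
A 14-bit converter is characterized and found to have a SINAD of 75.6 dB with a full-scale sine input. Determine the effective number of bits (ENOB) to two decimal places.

ENOB = (SINAD − 1.76) / 6.02 = (75.6 − 1.76)/6.02 = 12.266.

12.27 bits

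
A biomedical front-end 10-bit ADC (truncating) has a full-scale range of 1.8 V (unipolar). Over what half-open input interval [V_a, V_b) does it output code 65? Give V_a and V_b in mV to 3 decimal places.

[114.258 mV, 116.016 mV)

LSB = 1.8/2^10 = 1.758 mV.
V_a = V_low + 65·LSB = 0.114258 V; V_b = V_low + 66·LSB = 0.116016 V.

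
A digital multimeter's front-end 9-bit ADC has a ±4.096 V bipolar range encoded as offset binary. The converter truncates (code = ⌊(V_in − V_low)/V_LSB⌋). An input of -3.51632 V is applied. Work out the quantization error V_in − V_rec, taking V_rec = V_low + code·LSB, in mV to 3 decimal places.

3.680 mV

LSB = 8.192/2^9 = 16.000 mV.
(-3.51632 − (−4.096))/0.016 = 36.2300; ⌊·⌋ gives code 36.
Code 36 maps back to (−4.096) + 36×0.016 V = -3.52 V.
Error = -3.51632 − (−3.52) = 0.00368 V = 3.680 mV.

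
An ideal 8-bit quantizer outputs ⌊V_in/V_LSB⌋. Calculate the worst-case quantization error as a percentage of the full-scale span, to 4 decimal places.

0.3906 %

Truncating → worst-case error = 1 LSB = V_FS/2^8, so 100/256 = 0.390625 % of full scale.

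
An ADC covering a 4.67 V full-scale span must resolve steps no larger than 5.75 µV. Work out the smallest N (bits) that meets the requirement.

20 bits

Number of steps required ≥ 4.67 V / 5.75 µV = 812173.91.
Need 2^N ≥ 812173.91; 2^19 = 524288, 2^20 = 1048576.
Minimum N = 20.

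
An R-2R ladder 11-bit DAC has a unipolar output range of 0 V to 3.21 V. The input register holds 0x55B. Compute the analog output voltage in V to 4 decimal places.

2.1489 V

LSB = 3.21 V / 2^11 = 1.567 mV.
Code 0x55B = 1371 decimal.
V_out = 0 + 1371 × 0.00156738 V = 2.14888 V.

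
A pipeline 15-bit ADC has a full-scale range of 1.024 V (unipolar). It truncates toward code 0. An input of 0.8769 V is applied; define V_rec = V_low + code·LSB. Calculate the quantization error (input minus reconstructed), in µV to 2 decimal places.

One LSB is 1.024 V / 32768 = 31.25 µV.
Scaled input = 28060.8000 LSBs, so code = 28060.
Reconstructed: 0.876875 V.
V_in − V_rec = 2.5e-05 V = 25.00 µV.

25.00 µV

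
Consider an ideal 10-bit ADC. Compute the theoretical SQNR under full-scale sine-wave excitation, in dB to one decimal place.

62.0 dB

SNR ≈ 6.02·N + 1.76 dB = 6.02·10 + 1.76 = 61.96 dB.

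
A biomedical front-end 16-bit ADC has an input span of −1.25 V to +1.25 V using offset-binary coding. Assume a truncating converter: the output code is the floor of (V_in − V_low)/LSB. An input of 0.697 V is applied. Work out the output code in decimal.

code 51039

Full-scale span = 2.5 V; LSB = 2.5/2^16 = 38.15 µV.
Input sits at 51039.437 steps above V_low.
So the output code is 51039.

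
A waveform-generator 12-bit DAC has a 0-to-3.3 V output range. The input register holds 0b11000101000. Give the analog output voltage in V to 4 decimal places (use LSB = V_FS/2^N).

LSB = 3.3 V / 2^12 = 0.806 mV.
Code 0b11000101000 = 1576 decimal.
V_out = 0 + 1576 × 0.000805664 V = 1.26973 V.

1.2697 V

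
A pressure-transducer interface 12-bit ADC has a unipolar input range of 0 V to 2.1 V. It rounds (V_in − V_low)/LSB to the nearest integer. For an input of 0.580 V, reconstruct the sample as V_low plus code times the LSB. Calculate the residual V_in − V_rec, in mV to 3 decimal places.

0.142 mV

Step size: 2.1 V ÷ 2^12 = 0.513 mV.
(V_in − V_low)/LSB = (0.580 − 0)/0.000512695 = 1131.2762 → code 1131 (round).
V_rec = 0 + 1131·0.000512695 = 0.5798584 V.
Error = 0.580 − 0.5798584 = 0.000141602 V = 0.142 mV.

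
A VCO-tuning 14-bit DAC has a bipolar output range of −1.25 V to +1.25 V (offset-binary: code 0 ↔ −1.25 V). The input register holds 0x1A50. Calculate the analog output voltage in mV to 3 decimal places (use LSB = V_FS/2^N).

-222.168 mV

LSB = 2.5 V / 2^14 = 152.59 µV.
Code 0x1A50 = 6736 decimal.
V_out = (−1.25) + 6736 × 0.000152588 V = -0.222168 V.
= -222.168 mV.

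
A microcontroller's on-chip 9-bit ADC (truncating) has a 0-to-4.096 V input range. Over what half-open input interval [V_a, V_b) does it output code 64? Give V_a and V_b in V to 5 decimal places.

[0.51200 V, 0.52000 V)

LSB = 4.096/2^9 = 8.000 mV.
V_a = V_low + 64·LSB = 0.512 V; V_b = V_low + 65·LSB = 0.52 V.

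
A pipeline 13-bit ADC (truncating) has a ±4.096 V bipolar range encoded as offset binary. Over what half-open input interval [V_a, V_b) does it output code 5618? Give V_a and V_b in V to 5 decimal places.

[1.52200 V, 1.52300 V)

LSB = 8.192/2^13 = 1.000 mV.
V_a = V_low + 5618·LSB = 1.522 V; V_b = V_low + 5619·LSB = 1.523 V.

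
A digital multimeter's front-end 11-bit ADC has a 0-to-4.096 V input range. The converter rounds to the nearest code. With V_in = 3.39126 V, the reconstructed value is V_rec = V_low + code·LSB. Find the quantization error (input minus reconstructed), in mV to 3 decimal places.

Step size: 4.096 V ÷ 2^11 = 2.000 mV.
(3.39126 − 0)/0.002 = 1695.6300; round gives code 1696.
Reconstructed: 3.392 V.
Difference: -0.00074 V → -0.740 mV.

-0.740 mV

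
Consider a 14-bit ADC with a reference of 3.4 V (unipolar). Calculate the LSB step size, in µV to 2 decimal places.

207.52 µV

Full-scale span = 3.4 V.
LSB = 3.4 / 2^14 = 3.4 / 16384 = 0.00020752 V = 207.52 µV.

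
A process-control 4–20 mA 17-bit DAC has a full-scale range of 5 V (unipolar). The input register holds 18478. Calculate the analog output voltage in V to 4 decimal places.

LSB = 5 V / 2^17 = 38.15 µV.
V_out = 0 + 18478 × 3.8147e-05 V = 0.70488 V.

0.7049 V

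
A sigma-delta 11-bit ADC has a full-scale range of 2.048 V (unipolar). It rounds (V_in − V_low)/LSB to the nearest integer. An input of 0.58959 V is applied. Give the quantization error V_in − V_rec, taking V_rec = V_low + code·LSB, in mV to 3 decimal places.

-0.410 mV

LSB = 2.048/2^11 = 1.000 mV.
Scaled input = 589.5900 LSBs, so code = 590.
V_rec = 0 + 590·0.001 = 0.59 V.
Difference: -0.00041 V → -0.410 mV.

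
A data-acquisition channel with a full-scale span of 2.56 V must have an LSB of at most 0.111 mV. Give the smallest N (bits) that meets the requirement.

15 bits

Number of steps required ≥ 2.56 V / 0.111 mV = 23063.06.
Need 2^N ≥ 23063.06; 2^14 = 16384, 2^15 = 32768.
Minimum N = 15.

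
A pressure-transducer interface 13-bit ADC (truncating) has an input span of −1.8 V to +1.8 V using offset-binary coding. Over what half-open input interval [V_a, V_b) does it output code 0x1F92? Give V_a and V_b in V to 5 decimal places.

[1.75166 V, 1.75210 V)

LSB = 3.6/2^13 = 439.45 µV.
Code 0x1F92 = 8082 decimal.
V_a = V_low + 8082·LSB = 1.75166 V; V_b = V_low + 8083·LSB = 1.7521 V.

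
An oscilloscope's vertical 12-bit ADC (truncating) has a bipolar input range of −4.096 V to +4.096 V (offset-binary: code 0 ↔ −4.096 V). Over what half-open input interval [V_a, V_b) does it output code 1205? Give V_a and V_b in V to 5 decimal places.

[-1.68600 V, -1.68400 V)

LSB = 8.192/2^12 = 2.000 mV.
V_a = V_low + 1205·LSB = -1.686 V; V_b = V_low + 1206·LSB = -1.684 V.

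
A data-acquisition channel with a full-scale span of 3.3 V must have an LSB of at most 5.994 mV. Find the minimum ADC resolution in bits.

10 bits

Number of steps required ≥ 3.3 V / 5.994 mV = 550.55.
Need 2^N ≥ 550.55; 2^9 = 512, 2^10 = 1024.
Minimum N = 10.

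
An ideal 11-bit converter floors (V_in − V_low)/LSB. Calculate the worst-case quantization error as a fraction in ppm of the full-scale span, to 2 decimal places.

488.28 ppm

Truncating → worst-case error = 1 LSB = V_FS/2^11, so 1e+06/2048 = 488.281 ppm of full scale.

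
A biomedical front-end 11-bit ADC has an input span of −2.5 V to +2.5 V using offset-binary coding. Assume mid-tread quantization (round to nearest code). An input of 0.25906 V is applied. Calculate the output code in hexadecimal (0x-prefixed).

Full-scale span = 5 V; LSB = 5/2^11 = 2.441 mV.
(V_in − V_low)/LSB = (0.25906 − (−2.5)) / 0.00244141 = 1130.111.
round(1130.111) = 1130.
In hexadecimal (0x-prefixed): 0x46A.

code 0x46A (decimal 1130)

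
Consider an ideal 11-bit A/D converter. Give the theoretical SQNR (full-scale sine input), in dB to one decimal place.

68.0 dB

SNR ≈ 6.02·N + 1.76 dB = 6.02·11 + 1.76 = 67.98 dB.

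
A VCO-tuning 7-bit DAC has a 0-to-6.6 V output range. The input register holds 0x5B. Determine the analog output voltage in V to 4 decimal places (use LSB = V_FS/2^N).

LSB = 6.6 V / 2^7 = 51.562 mV.
Code 0x5B = 91 decimal.
V_out = 0 + 91 × 0.0515625 V = 4.69219 V.

4.6922 V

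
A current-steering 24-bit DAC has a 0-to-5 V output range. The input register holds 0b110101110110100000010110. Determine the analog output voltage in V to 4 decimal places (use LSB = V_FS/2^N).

4.2072 V

LSB = 5 V / 2^24 = 0.30 µV.
Code 0b110101110110100000010110 = 14116886 decimal.
V_out = 0 + 14116886 × 2.98023e-07 V = 4.20716 V.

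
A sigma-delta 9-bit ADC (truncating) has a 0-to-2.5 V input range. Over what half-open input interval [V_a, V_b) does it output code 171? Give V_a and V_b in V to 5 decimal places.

[0.83496 V, 0.83984 V)

LSB = 2.5/2^9 = 4.883 mV.
V_a = V_low + 171·LSB = 0.834961 V; V_b = V_low + 172·LSB = 0.839844 V.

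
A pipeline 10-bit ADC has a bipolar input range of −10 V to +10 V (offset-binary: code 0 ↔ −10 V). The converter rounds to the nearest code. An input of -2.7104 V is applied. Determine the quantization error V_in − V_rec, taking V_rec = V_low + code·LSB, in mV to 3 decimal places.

4.444 mV

One LSB is 20 V / 1024 = 19.531 mV.
(-2.7104 − (−10))/0.0195312 = 373.2275; round gives code 373.
Code 373 maps back to (−10) + 373×0.0195312 V = -2.7148438 V.
Difference: 0.00444375 V → 4.444 mV.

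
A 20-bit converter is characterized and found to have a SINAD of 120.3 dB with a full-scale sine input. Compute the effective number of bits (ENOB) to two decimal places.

19.69 bits

ENOB = (SINAD − 1.76) / 6.02 = (120.3 − 1.76)/6.02 = 19.691.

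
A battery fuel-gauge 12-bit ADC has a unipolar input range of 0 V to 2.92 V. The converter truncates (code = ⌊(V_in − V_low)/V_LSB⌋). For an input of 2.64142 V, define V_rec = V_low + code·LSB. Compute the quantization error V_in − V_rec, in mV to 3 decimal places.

0.160 mV

Step size: 2.92 V ÷ 2^12 = 0.713 mV.
Scaled input = 3705.2248 LSBs, so code = 3705.
Reconstructed: 2.6412598 V.
Error = 2.64142 − 2.6412598 = 0.000160234 V = 0.160 mV.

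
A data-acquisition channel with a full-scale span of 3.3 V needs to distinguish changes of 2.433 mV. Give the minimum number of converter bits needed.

Number of steps required ≥ 3.3 V / 2.433 mV = 1356.35.
Need 2^N ≥ 1356.35; 2^10 = 1024, 2^11 = 2048.
Minimum N = 11.

11 bits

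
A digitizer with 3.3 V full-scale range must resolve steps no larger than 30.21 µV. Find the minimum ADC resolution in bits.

Number of steps required ≥ 3.3 V / 30.21 µV = 109235.35.
Need 2^N ≥ 109235.35; 2^16 = 65536, 2^17 = 131072.
Minimum N = 17.

17 bits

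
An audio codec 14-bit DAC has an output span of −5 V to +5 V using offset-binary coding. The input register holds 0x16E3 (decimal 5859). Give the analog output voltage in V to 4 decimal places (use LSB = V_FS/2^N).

LSB = 10 V / 2^14 = 0.610 mV.
Code 0x16E3 = 5859 decimal.
V_out = (−5) + 5859 × 0.000610352 V = -1.42395 V.

-1.4240 V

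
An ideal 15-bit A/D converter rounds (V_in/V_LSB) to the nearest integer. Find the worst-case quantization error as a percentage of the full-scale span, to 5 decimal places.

Rounding → worst-case error = ½ LSB = V_FS/2^16, so 100/65536 = 0.00152588 % of full scale.

0.00153 %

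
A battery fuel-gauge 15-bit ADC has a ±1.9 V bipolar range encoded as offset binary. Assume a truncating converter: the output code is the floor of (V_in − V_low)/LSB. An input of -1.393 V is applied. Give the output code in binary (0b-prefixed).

Full-scale span = 3.8 V; LSB = 3.8/2^15 = 115.97 µV.
Input sits at 4371.941 steps above V_low.
Floor → code 4371.
In binary (0b-prefixed): 0b1000100010011.

code 0b1000100010011 (decimal 4371)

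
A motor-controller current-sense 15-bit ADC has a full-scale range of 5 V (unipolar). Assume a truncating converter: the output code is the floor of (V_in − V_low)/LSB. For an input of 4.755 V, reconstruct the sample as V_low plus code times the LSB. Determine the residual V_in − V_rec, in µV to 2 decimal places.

One LSB is 5 V / 32768 = 152.59 µV.
Scaled input = 31162.3680 LSBs, so code = 31162.
V_rec = 0 + 31162·0.000152588 = 4.7549438 V.
Error = 4.755 − 4.7549438 = 5.61523e-05 V = 56.15 µV.

56.15 µV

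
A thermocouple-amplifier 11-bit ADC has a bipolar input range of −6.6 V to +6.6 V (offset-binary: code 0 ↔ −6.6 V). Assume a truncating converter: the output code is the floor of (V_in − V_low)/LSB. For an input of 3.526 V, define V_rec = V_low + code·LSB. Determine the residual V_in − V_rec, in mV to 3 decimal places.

LSB = 13.2/2^11 = 6.445 mV.
Scaled input = 1571.0642 LSBs, so code = 1571.
V_rec = (−6.6) + 1571·0.00644531 = 3.5255859 V.
Difference: 0.000414062 V → 0.414 mV.

0.414 mV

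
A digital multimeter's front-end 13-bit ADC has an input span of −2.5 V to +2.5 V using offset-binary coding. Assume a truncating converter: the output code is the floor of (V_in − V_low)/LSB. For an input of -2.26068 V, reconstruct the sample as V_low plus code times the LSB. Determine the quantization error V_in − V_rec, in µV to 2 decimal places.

62.19 µV

LSB = 5/2^13 = 0.610 mV.
Scaled input = 392.1019 LSBs, so code = 392.
Code 392 maps back to (−2.5) + 392×0.000610352 V = -2.2607422 V.
Difference: 6.21875e-05 V → 62.19 µV.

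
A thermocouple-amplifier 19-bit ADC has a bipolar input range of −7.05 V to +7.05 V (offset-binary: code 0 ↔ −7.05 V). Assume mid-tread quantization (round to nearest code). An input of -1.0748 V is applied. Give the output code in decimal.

With 524288 levels over 14.1 V, one step is 26.89 µV.
(V_in − V_low)/LSB = (-1.0748 − (−7.05)) / 2.68936e-05 = 222179.125.
Round → code 222179.

code 222179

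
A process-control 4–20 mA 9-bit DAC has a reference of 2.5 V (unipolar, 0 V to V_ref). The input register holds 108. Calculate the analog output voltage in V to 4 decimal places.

0.5273 V

LSB = 2.5 V / 2^9 = 4.883 mV.
V_out = 0 + 108 × 0.00488281 V = 0.527344 V.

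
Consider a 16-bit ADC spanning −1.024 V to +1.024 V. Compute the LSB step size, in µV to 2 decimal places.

Full-scale span = 2.048 V.
LSB = 2.048 / 2^16 = 2.048 / 65536 = 3.125e-05 V = 31.25 µV.

31.25 µV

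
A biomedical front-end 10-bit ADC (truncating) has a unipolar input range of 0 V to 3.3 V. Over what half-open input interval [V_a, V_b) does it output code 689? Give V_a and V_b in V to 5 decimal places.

[2.22041 V, 2.22363 V)

LSB = 3.3/2^10 = 3.223 mV.
V_a = V_low + 689·LSB = 2.22041 V; V_b = V_low + 690·LSB = 2.22363 V.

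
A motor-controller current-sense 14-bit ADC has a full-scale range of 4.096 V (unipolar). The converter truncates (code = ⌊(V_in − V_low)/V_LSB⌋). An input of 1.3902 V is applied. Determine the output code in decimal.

LSB = 4.096 V / 16384 = 250.00 µV.
(1.3902 − 0) / 0.00025 = 5560.800 LSBs.
⌊·⌋(5560.800) = 5560.

code 5560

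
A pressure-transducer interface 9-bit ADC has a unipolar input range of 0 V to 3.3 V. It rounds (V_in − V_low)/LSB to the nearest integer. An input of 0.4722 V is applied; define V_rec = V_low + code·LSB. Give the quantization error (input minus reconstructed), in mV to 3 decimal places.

1.692 mV

LSB = 3.3/2^9 = 6.445 mV.
(0.4722 − 0)/0.00644531 = 73.2625; round gives code 73.
Reconstructed: 0.47050781 V.
Error = 0.4722 − 0.47050781 = 0.00169219 V = 1.692 mV.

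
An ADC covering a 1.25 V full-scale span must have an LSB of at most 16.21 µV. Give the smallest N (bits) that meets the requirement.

Number of steps required ≥ 1.25 V / 16.21 µV = 77112.89.
Need 2^N ≥ 77112.89; 2^16 = 65536, 2^17 = 131072.
Minimum N = 17.

17 bits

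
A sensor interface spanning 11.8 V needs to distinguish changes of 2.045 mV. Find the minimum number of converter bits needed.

Number of steps required ≥ 11.8 V / 2.045 mV = 5770.17.
Need 2^N ≥ 5770.17; 2^12 = 4096, 2^13 = 8192.
Minimum N = 13.

13 bits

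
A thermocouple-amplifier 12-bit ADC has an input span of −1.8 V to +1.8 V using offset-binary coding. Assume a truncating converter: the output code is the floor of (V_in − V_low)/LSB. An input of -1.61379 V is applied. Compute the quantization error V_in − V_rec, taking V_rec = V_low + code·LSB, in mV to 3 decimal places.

0.761 mV

One LSB is 3.6 V / 4096 = 0.879 mV.
(-1.61379 − (−1.8))/0.000878906 = 211.8656; ⌊·⌋ gives code 211.
Reconstructed: -1.6145508 V.
Difference: 0.000760781 V → 0.761 mV.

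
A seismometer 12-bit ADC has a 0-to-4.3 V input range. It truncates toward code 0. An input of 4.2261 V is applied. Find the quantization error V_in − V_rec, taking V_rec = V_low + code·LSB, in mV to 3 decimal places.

0.636 mV

Step size: 4.3 V ÷ 2^12 = 1.050 mV.
(4.2261 − 0)/0.0010498 = 4025.6060; ⌊·⌋ gives code 4025.
V_rec = 0 + 4025·0.0010498 = 4.2254639 V.
V_in − V_rec = 0.000636133 V = 0.636 mV.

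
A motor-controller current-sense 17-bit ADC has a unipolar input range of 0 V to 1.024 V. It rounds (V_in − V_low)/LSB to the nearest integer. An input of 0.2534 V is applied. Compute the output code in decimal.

code 32435

Full-scale span = 1.024 V; LSB = 1.024/2^17 = 7.81 µV.
(0.2534 − 0) / 7.8125e-06 = 32435.200 LSBs.
Round → code 32435.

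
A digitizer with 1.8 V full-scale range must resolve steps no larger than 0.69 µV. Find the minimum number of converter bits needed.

Number of steps required ≥ 1.8 V / 0.69 µV = 2608695.65.
Need 2^N ≥ 2608695.65; 2^21 = 2097152, 2^22 = 4194304.
Minimum N = 22.

22 bits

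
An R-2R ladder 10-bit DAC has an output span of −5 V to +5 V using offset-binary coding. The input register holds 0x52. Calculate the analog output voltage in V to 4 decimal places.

LSB = 10 V / 2^10 = 9.766 mV.
Code 0x52 = 82 decimal.
V_out = (−5) + 82 × 0.00976562 V = -4.19922 V.

-4.1992 V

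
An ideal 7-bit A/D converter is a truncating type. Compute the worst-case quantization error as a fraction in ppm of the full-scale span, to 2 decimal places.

7812.50 ppm

Truncating → worst-case error = 1 LSB = V_FS/2^7, so 1e+06/128 = 7812.5 ppm of full scale.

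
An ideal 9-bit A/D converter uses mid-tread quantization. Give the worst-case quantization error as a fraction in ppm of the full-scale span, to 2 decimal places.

Rounding → worst-case error = ½ LSB = V_FS/2^10, so 1e+06/1024 = 976.562 ppm of full scale.

976.56 ppm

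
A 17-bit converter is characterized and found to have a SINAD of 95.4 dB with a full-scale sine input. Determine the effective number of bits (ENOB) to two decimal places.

15.55 bits

ENOB = (SINAD − 1.76) / 6.02 = (95.4 − 1.76)/6.02 = 15.555.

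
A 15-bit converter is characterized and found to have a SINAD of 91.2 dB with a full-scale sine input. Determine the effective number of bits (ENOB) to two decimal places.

14.86 bits

ENOB = (SINAD − 1.76) / 6.02 = (91.2 − 1.76)/6.02 = 14.857.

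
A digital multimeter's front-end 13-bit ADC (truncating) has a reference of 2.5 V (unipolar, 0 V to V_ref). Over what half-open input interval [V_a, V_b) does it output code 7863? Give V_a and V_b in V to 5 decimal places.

[2.39960 V, 2.39990 V)

LSB = 2.5/2^13 = 305.18 µV.
V_a = V_low + 7863·LSB = 2.3996 V; V_b = V_low + 7864·LSB = 2.3999 V.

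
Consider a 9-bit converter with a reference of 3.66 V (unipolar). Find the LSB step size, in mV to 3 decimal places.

Full-scale span = 3.66 V.
LSB = 3.66 / 2^9 = 3.66 / 512 = 0.00714844 V = 7.148 mV.

7.148 mV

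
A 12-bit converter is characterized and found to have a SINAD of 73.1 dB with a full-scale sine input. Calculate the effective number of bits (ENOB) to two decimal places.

ENOB = (SINAD − 1.76) / 6.02 = (73.1 − 1.76)/6.02 = 11.850.

11.85 bits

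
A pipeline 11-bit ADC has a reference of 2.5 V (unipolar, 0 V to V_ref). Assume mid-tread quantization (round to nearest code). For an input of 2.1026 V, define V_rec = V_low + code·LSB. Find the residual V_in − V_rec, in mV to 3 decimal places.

0.549 mV

LSB = 2.5/2^11 = 1.221 mV.
Scaled input = 1722.4499 LSBs, so code = 1722.
V_rec = 0 + 1722·0.0012207 = 2.1020508 V.
Difference: 0.000549219 V → 0.549 mV.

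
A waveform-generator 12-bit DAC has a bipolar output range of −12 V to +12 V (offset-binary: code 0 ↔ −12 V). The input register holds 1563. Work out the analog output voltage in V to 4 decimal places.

-2.8418 V

LSB = 24 V / 2^12 = 5.859 mV.
V_out = (−12) + 1563 × 0.00585938 V = -2.8418 V.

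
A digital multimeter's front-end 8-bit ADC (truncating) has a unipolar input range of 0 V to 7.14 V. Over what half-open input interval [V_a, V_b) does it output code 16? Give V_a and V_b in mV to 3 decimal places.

LSB = 7.14/2^8 = 27.891 mV.
V_a = V_low + 16·LSB = 0.44625 V; V_b = V_low + 17·LSB = 0.474141 V.

[446.250 mV, 474.141 mV)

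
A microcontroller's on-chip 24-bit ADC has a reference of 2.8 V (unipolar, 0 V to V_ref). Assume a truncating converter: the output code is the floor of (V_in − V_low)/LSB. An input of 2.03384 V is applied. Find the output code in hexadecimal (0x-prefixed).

code 0xB9F37A (decimal 12186490)

Full-scale span = 2.8 V; LSB = 2.8/2^24 = 0.17 µV.
(V_in − V_low)/LSB = (2.03384 − 0) / 1.66893e-07 = 12186490.353.
So the output code is 12186490.
In hexadecimal (0x-prefixed): 0xB9F37A.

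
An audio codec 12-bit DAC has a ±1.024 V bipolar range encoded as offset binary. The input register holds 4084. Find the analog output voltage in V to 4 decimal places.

LSB = 2.048 V / 2^12 = 0.500 mV.
V_out = (−1.024) + 4084 × 0.0005 V = 1.018 V.

1.0180 V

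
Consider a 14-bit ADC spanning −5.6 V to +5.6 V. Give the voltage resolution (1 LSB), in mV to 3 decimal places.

Full-scale span = 11.2 V.
LSB = 11.2 / 2^14 = 11.2 / 16384 = 0.000683594 V = 0.684 mV.

0.684 mV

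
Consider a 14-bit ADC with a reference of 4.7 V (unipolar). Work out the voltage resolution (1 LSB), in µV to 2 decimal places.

Full-scale span = 4.7 V.
LSB = 4.7 / 2^14 = 4.7 / 16384 = 0.000286865 V = 286.87 µV.

286.87 µV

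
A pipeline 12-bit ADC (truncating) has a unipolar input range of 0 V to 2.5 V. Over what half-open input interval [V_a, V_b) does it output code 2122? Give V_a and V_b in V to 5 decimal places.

[1.29517 V, 1.29578 V)

LSB = 2.5/2^12 = 0.610 mV.
V_a = V_low + 2122·LSB = 1.29517 V; V_b = V_low + 2123·LSB = 1.29578 V.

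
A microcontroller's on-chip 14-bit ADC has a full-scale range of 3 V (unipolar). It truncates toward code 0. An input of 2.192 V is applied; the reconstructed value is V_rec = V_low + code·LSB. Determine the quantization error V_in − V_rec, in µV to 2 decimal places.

LSB = 3/2^14 = 183.11 µV.
Scaled input = 11971.2427 LSBs, so code = 11971.
Reconstructed: 2.1919556 V.
Difference: 4.44336e-05 V → 44.43 µV.

44.43 µV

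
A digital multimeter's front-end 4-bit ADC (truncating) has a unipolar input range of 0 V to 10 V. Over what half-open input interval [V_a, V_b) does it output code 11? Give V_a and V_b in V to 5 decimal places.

[6.87500 V, 7.50000 V)

LSB = 10/2^4 = 0.6250 V.
V_a = V_low + 11·LSB = 6.875 V; V_b = V_low + 12·LSB = 7.5 V.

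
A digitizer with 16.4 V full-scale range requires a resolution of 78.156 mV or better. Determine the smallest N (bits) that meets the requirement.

Number of steps required ≥ 16.4 V / 78.156 mV = 209.84.
Need 2^N ≥ 209.84; 2^7 = 128, 2^8 = 256.
Minimum N = 8.

8 bits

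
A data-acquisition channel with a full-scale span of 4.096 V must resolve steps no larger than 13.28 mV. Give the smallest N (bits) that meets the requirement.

9 bits

Number of steps required ≥ 4.096 V / 13.28 mV = 308.43.
Need 2^N ≥ 308.43; 2^8 = 256, 2^9 = 512.
Minimum N = 9.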